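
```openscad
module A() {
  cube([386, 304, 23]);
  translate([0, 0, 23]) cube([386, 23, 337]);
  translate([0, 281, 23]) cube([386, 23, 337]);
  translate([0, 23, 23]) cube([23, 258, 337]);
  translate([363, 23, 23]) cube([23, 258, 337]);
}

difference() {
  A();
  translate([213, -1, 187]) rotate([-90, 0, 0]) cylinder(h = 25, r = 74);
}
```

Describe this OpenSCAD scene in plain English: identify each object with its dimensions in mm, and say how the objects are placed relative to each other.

A is an open-topped rectangular box: outside dimensions 386×304×360 mm, with a uniform wall and base thickness of 23 mm. The base is a full 386×304 slab on the floor; four walls sit on top of the base. The front and back walls (the −y and +y sides) span the full width; the two side walls fit between them.

The open box has a circular hole of radius 74 mm through its front wall, centred at (x = 213, z = 187).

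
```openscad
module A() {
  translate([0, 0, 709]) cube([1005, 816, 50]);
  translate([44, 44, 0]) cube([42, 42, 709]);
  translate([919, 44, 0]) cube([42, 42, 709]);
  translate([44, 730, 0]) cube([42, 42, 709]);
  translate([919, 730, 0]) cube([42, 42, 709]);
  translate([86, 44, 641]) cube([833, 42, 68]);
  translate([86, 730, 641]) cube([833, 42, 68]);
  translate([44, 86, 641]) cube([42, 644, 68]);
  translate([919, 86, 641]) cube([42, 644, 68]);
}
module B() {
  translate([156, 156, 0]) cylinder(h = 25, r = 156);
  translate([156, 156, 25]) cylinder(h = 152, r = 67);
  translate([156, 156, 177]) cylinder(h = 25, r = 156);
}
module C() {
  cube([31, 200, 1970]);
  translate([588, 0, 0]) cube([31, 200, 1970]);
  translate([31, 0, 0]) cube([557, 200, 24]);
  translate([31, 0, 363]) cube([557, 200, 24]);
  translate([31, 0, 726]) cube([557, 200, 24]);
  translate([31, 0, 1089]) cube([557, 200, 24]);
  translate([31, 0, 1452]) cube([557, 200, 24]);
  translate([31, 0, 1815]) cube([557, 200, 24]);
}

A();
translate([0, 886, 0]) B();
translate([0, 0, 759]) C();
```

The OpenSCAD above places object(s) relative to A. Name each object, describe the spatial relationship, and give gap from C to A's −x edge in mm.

A is a table. B is a spool. C is a bookshelf. The spool is on the floor beside the table on its +y side. The bookshelf is on top of the table. The gap from the bookshelf to the table's −x edge is 0 mm.

The bookshelf's min-x is at 0; the table's min-x is 0; gap = 0 mm.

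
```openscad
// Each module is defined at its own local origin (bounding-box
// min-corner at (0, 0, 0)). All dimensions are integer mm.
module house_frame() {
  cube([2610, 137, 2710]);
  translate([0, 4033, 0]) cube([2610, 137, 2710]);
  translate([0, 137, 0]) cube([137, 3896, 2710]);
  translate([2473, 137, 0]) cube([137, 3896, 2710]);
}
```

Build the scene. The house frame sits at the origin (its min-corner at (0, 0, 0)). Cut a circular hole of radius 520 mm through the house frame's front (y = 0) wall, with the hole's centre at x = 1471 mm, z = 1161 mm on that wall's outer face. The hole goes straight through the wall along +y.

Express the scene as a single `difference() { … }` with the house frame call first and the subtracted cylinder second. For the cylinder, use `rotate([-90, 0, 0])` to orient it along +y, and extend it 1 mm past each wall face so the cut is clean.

difference() {
  house_frame();
  translate([1471, -1, 1161]) rotate([-90, 0, 0]) cylinder(h = 139, r = 520);
}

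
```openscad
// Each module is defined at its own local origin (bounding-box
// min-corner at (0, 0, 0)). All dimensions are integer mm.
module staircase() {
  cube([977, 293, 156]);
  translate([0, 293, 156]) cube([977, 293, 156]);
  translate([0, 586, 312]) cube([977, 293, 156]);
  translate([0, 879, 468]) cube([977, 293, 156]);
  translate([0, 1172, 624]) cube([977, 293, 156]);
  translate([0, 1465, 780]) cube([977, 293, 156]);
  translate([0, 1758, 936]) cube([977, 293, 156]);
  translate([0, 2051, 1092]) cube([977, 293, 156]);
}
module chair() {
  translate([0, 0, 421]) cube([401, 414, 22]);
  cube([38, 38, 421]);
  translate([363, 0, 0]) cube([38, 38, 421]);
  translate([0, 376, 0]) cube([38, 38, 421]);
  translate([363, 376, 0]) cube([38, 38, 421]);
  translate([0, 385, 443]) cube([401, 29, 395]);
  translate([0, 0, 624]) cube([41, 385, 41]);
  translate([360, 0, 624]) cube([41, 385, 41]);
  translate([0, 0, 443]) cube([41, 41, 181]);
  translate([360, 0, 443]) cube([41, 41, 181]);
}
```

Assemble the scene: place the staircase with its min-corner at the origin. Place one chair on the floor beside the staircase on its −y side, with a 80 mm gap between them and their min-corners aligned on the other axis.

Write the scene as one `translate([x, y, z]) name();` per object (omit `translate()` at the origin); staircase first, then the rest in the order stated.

staircase();
translate([0, -494, 0]) chair();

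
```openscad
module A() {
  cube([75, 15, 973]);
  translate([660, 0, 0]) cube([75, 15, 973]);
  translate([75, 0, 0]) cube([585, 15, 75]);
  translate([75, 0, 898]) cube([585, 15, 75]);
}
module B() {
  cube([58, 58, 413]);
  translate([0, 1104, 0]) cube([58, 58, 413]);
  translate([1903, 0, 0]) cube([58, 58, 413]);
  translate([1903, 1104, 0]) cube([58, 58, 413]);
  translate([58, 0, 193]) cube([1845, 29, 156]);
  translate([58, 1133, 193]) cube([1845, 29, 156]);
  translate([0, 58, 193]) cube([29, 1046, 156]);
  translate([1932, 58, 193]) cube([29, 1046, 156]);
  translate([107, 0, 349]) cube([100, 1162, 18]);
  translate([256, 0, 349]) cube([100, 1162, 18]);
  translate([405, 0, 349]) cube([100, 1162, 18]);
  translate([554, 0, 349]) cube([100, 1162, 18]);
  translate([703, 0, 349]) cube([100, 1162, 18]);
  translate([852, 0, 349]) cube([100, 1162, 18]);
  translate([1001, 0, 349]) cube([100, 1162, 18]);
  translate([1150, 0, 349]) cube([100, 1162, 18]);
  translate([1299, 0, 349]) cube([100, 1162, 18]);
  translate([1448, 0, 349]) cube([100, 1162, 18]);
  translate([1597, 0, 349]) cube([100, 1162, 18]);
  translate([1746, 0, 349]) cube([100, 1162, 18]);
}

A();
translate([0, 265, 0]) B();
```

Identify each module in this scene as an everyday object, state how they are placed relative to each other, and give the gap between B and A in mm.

A is a picture frame. B is a bed frame. The bed frame is on the floor beside the picture frame on its +y side. The gap between the bed frame and the picture frame is 250 mm.

The bed frame's nearest face is 250 mm from the picture frame's +y face.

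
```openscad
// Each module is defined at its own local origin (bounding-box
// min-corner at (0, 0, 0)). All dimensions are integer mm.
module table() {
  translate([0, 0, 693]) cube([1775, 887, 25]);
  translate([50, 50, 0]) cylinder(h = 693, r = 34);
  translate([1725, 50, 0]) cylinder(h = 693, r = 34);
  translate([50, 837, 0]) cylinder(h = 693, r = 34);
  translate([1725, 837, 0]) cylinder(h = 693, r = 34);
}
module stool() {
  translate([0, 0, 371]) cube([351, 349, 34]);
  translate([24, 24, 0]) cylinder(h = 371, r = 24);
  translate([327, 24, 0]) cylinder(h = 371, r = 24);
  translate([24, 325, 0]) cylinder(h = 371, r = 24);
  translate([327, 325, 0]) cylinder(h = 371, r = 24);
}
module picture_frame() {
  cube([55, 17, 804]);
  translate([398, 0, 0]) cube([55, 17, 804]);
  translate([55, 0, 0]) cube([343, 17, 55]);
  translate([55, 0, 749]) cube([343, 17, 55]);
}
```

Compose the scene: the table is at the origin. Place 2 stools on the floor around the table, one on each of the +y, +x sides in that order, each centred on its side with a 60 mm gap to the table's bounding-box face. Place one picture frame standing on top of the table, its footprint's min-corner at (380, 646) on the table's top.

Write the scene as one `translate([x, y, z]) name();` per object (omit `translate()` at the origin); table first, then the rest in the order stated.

table();
translate([712, 947, 0]) stool();
translate([1835, 269, 0]) stool();
translate([380, 646, 718]) picture_frame();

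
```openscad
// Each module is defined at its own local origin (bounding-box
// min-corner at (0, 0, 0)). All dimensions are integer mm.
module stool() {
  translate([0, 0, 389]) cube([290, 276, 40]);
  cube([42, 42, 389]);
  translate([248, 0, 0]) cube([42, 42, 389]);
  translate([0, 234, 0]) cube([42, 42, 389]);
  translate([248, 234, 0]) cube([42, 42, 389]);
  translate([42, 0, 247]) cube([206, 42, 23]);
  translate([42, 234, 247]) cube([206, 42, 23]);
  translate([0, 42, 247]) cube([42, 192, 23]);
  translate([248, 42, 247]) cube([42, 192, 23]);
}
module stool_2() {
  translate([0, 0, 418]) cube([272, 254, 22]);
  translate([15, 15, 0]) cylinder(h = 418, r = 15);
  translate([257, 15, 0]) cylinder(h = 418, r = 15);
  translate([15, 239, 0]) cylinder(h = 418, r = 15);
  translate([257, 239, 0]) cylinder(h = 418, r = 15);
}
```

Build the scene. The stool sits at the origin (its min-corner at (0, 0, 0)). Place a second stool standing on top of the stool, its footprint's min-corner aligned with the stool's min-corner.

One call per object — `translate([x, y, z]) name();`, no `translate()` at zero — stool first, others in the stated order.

stool();
translate([0, 0, 429]) stool_2();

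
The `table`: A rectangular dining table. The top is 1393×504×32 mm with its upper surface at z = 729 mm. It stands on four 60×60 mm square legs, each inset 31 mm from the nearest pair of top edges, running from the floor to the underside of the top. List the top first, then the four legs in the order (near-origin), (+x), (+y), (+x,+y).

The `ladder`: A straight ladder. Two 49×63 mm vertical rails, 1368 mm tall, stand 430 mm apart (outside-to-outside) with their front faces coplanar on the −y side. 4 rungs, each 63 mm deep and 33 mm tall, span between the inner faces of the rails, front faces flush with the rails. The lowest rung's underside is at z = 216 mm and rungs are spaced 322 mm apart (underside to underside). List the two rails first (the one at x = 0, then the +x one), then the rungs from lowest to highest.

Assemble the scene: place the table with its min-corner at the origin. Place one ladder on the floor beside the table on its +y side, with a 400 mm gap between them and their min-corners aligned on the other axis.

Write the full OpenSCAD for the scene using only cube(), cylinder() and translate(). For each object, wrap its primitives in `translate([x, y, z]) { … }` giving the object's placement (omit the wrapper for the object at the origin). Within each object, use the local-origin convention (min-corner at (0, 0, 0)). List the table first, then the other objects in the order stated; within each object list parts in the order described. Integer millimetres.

translate([0, 0, 697]) cube([1393, 504, 32]);
translate([31, 31, 0]) cube([60, 60, 697]);
translate([1302, 31, 0]) cube([60, 60, 697]);
translate([31, 413, 0]) cube([60, 60, 697]);
translate([1302, 413, 0]) cube([60, 60, 697]);
translate([0, 904, 0]) {
  cube([49, 63, 1368]);
  translate([381, 0, 0]) cube([49, 63, 1368]);
  translate([49, 0, 216]) cube([332, 63, 33]);
  translate([49, 0, 538]) cube([332, 63, 33]);
  translate([49, 0, 860]) cube([332, 63, 33]);
  translate([49, 0, 1182]) cube([332, 63, 33]);
}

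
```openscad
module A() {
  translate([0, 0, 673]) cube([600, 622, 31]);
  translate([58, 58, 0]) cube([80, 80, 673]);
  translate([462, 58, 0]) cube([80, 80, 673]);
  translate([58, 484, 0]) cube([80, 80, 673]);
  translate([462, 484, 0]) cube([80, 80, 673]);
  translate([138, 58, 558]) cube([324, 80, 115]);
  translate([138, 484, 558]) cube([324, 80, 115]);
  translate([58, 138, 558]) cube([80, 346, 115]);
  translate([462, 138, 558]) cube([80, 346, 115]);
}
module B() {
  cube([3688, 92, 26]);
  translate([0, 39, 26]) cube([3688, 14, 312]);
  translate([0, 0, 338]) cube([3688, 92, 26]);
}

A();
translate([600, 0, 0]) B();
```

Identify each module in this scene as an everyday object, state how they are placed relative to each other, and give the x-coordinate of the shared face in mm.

A is a table. B is an I-beam. The I-beam is against the table's +x side, with their −y faces flush. The x-coordinate of the shared face is 600 mm.

The table's +x face and the I-beam's −x face are both at x = 600 mm.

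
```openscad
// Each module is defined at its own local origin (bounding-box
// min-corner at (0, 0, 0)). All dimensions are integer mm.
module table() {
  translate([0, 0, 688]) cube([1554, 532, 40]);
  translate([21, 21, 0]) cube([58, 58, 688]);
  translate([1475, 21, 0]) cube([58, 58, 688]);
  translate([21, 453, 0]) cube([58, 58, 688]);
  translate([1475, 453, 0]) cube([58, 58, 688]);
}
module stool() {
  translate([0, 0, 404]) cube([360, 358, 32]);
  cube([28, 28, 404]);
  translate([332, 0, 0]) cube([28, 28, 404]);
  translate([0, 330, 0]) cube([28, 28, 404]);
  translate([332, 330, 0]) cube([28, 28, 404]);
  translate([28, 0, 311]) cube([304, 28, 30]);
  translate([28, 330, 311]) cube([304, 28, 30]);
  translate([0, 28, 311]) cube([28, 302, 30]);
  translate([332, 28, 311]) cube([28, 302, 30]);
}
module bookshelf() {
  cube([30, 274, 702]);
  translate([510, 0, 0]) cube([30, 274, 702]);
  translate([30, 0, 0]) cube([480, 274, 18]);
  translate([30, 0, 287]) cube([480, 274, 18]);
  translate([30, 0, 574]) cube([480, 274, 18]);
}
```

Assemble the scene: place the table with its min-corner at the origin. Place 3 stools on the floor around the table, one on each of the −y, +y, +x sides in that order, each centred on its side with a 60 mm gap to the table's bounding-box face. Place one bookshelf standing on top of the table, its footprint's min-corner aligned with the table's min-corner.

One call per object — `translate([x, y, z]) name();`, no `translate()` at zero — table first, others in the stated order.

table();
translate([597, -418, 0]) stool();
translate([597, 592, 0]) stool();
translate([1614, 87, 0]) stool();
translate([0, 0, 728]) bookshelf();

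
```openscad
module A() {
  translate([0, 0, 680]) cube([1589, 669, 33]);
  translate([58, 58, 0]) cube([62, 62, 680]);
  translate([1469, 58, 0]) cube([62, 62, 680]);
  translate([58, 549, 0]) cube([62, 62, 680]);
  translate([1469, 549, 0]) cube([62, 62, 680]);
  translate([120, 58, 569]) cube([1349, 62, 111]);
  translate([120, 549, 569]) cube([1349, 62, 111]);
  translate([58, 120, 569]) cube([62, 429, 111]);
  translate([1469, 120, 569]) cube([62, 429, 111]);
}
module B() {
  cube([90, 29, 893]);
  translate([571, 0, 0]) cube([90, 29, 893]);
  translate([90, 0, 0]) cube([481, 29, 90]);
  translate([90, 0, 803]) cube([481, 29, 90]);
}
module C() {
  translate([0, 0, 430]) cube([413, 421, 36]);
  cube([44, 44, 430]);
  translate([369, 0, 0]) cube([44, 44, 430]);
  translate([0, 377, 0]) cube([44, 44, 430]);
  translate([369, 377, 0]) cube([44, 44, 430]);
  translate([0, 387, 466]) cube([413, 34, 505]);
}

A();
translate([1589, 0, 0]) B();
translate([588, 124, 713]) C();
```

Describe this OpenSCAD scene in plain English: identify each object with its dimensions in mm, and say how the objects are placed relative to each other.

A is a table: top 1589 mm (x) × 669 mm (y), 33 mm thick, upper face at z = 713 mm, on four 62×62 mm square legs, each inset 58 mm from the nearest pair of top edges, running from z = 0 to the bottom of the top. Four apron rails, 62 mm thick and 111 mm tall, run between adjacent legs with their top edges flush with the underside of the top and their outer faces flush with the legs' outer faces.

B is a rectangular picture frame lying in the x–z plane (depth along y). The opening is 481 mm wide (x) by 713 mm tall (z), surrounded by a border 90 mm wide on all four sides. The frame is 29 mm deep and is made of two full-height vertical stiles with two horizontal rails fitted between them.

C is a chair: 413×421 mm seat, 36 mm thick, top at z = 466 mm, on four 44 mm square corner legs flush with the seat edges. A 34 mm thick backrest slab spans the full seat width, extending 505 mm above the seat top, its back face flush with the seat's +y edge.

The picture frame is against the table's +x side, with their −y faces flush. The chair is on top of the table, centred.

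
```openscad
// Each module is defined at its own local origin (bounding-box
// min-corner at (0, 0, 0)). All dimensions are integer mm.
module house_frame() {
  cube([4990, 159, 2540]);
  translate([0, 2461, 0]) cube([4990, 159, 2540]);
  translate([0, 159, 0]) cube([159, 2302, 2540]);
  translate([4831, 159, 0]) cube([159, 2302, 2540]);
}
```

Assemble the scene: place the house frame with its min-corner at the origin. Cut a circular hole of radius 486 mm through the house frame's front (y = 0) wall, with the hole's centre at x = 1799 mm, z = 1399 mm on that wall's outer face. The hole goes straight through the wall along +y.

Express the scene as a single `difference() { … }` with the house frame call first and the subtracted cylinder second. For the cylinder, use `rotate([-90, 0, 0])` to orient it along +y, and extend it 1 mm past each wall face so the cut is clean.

difference() {
  house_frame();
  translate([1799, -1, 1399]) rotate([-90, 0, 0]) cylinder(h = 161, r = 486);
}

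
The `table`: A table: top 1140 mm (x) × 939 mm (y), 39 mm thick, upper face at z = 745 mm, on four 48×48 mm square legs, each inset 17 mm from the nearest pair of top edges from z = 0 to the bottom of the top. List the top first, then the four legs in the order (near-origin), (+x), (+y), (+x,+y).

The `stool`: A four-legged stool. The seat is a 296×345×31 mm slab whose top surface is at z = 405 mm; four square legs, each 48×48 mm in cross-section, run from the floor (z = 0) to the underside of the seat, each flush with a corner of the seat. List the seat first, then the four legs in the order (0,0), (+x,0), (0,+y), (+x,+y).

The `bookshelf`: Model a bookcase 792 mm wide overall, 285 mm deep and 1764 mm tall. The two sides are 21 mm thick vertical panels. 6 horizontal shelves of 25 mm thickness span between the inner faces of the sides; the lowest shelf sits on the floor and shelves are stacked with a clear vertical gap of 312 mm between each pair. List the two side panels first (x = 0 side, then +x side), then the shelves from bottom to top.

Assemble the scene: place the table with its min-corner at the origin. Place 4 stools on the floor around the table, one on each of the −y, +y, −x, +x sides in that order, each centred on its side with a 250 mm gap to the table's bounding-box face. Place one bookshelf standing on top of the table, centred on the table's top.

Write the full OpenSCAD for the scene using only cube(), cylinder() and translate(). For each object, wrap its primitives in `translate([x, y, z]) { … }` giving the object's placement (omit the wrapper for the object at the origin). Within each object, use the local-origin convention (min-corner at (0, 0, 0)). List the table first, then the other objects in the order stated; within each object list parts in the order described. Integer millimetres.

translate([0, 0, 706]) cube([1140, 939, 39]);
translate([17, 17, 0]) cube([48, 48, 706]);
translate([1075, 17, 0]) cube([48, 48, 706]);
translate([17, 874, 0]) cube([48, 48, 706]);
translate([1075, 874, 0]) cube([48, 48, 706]);
translate([422, -595, 0]) {
  translate([0, 0, 374]) cube([296, 345, 31]);
  cube([48, 48, 374]);
  translate([248, 0, 0]) cube([48, 48, 374]);
  translate([0, 297, 0]) cube([48, 48, 374]);
  translate([248, 297, 0]) cube([48, 48, 374]);
}
translate([422, 1189, 0]) {
  translate([0, 0, 374]) cube([296, 345, 31]);
  cube([48, 48, 374]);
  translate([248, 0, 0]) cube([48, 48, 374]);
  translate([0, 297, 0]) cube([48, 48, 374]);
  translate([248, 297, 0]) cube([48, 48, 374]);
}
translate([-546, 297, 0]) {
  translate([0, 0, 374]) cube([296, 345, 31]);
  cube([48, 48, 374]);
  translate([248, 0, 0]) cube([48, 48, 374]);
  translate([0, 297, 0]) cube([48, 48, 374]);
  translate([248, 297, 0]) cube([48, 48, 374]);
}
translate([1390, 297, 0]) {
  translate([0, 0, 374]) cube([296, 345, 31]);
  cube([48, 48, 374]);
  translate([248, 0, 0]) cube([48, 48, 374]);
  translate([0, 297, 0]) cube([48, 48, 374]);
  translate([248, 297, 0]) cube([48, 48, 374]);
}
translate([174, 327, 745]) {
  cube([21, 285, 1764]);
  translate([771, 0, 0]) cube([21, 285, 1764]);
  translate([21, 0, 0]) cube([750, 285, 25]);
  translate([21, 0, 337]) cube([750, 285, 25]);
  translate([21, 0, 674]) cube([750, 285, 25]);
  translate([21, 0, 1011]) cube([750, 285, 25]);
  translate([21, 0, 1348]) cube([750, 285, 25]);
  translate([21, 0, 1685]) cube([750, 285, 25]);
}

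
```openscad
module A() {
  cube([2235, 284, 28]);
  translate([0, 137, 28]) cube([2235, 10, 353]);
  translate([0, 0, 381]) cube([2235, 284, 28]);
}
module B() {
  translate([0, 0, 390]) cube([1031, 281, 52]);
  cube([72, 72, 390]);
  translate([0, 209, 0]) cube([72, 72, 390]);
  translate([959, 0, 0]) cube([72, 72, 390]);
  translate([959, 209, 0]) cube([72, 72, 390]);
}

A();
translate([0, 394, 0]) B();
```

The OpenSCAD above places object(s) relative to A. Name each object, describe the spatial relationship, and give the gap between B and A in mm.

A is an I-beam. B is a bench. The bench is on the floor beside the I-beam on its +y side. The gap between the bench and the I-beam is 110 mm.

The bench's nearest face is 110 mm from the I-beam's +y face.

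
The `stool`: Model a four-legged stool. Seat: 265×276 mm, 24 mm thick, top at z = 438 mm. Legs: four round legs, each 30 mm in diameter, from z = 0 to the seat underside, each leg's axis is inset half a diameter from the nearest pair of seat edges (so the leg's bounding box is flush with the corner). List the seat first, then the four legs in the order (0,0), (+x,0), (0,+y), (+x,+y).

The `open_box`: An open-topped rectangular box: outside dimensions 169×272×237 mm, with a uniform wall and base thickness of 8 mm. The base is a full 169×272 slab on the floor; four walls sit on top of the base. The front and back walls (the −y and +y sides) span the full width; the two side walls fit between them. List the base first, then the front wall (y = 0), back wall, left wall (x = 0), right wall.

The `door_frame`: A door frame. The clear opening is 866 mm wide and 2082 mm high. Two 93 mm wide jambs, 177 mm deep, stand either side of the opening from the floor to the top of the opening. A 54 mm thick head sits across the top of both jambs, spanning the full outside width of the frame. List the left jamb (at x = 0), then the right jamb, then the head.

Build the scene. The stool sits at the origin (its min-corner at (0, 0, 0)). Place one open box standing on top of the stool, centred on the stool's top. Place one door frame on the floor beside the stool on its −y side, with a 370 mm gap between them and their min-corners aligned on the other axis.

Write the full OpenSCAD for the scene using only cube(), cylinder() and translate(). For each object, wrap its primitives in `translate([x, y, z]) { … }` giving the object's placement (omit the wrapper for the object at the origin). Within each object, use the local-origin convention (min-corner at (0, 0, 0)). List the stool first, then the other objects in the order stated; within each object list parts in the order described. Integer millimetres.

translate([0, 0, 414]) cube([265, 276, 24]);
translate([15, 15, 0]) cylinder(h = 414, r = 15);
translate([250, 15, 0]) cylinder(h = 414, r = 15);
translate([15, 261, 0]) cylinder(h = 414, r = 15);
translate([250, 261, 0]) cylinder(h = 414, r = 15);
translate([48, 2, 438]) {
  cube([169, 272, 8]);
  translate([0, 0, 8]) cube([169, 8, 229]);
  translate([0, 264, 8]) cube([169, 8, 229]);
  translate([0, 8, 8]) cube([8, 256, 229]);
  translate([161, 8, 8]) cube([8, 256, 229]);
}
translate([0, -547, 0]) {
  cube([93, 177, 2082]);
  translate([959, 0, 0]) cube([93, 177, 2082]);
  translate([0, 0, 2082]) cube([1052, 177, 54]);
}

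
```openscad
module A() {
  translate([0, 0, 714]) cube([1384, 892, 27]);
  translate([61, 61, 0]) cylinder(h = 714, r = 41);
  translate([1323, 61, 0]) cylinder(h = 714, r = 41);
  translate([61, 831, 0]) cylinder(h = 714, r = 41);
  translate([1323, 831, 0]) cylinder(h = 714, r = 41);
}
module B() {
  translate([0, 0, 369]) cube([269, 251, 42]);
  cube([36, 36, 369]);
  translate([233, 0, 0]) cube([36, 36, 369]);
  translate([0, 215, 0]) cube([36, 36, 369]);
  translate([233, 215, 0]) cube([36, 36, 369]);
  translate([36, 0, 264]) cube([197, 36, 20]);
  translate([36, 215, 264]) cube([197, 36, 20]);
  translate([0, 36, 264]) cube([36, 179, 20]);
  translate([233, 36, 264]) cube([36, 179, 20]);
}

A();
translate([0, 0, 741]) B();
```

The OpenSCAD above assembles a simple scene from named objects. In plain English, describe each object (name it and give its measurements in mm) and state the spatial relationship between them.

A is a table: top 1384 mm (x) × 892 mm (y), 27 mm thick, upper face at z = 741 mm, on four round legs of 82 mm diameter, each leg's bounding box inset 20 mm from the nearest pair of top edges, running from z = 0 to the bottom of the top.

B is a simple wooden stool: a rectangular seat 269 mm (x) by 251 mm (y), 42 mm thick, top face at z = 411 mm, on four square legs, each 36×36 mm in cross-section. The legs rest on z = 0, each flush with a corner of the seat. Four stretchers, 36 mm wide and 20 mm tall, connect adjacent legs with their undersides at z = 264 mm, each running between the inner faces of the legs it joins and aligned with the legs' outer faces on the other axis.

The stool is on top of the table.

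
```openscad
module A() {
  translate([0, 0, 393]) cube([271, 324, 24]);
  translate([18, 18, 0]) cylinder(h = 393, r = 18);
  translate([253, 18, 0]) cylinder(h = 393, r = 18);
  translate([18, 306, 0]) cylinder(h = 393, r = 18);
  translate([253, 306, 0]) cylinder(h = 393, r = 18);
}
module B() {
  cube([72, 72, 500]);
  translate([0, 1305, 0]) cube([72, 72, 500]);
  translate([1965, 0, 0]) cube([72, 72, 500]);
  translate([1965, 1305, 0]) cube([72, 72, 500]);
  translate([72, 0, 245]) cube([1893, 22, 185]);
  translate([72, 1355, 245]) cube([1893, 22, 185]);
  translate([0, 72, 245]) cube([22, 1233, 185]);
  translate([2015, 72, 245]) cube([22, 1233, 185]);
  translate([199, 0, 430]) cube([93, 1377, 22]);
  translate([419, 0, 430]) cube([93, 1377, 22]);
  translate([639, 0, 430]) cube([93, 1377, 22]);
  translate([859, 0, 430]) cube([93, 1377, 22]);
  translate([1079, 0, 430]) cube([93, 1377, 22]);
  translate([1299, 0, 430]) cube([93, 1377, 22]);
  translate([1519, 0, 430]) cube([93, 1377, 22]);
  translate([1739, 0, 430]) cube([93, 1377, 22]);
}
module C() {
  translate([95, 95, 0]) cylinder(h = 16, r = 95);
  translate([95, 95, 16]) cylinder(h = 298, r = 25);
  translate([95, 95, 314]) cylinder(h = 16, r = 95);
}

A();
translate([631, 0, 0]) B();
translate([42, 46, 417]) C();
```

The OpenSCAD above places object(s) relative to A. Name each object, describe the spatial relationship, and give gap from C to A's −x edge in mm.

The spool's min-x is at 42; the stool's min-x is 0; gap = 42 mm.

A is a stool. B is a bed frame. C is a spool. The bed frame is on the floor beside the stool on its +x side. The spool is on top of the stool. The gap from the spool to the stool's −x edge is 42 mm.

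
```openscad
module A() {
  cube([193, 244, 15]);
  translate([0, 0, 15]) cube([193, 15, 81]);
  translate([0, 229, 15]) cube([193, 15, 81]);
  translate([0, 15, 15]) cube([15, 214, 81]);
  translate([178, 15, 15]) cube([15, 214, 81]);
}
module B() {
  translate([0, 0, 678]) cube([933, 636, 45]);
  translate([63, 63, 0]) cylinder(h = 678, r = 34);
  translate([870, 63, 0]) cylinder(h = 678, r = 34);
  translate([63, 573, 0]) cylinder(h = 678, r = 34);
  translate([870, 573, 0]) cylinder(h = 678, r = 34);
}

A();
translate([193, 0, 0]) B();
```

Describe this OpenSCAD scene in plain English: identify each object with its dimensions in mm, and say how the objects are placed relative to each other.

A is an open storage box with external size 193×244×96 mm and wall thickness 15 mm (the base is also 15 mm thick). The base covers the whole footprint; the four walls stand on the base, with the y-facing walls full-width and the x-facing walls fitting between their inner faces.

B is a table: top 933 mm (x) × 636 mm (y), 45 mm thick, upper face at z = 723 mm, on four round legs of 68 mm diameter, each leg's bounding box inset 29 mm from the nearest pair of top edges, running from z = 0 to the bottom of the top.

The table is against the open box's +x side, with their −y faces flush.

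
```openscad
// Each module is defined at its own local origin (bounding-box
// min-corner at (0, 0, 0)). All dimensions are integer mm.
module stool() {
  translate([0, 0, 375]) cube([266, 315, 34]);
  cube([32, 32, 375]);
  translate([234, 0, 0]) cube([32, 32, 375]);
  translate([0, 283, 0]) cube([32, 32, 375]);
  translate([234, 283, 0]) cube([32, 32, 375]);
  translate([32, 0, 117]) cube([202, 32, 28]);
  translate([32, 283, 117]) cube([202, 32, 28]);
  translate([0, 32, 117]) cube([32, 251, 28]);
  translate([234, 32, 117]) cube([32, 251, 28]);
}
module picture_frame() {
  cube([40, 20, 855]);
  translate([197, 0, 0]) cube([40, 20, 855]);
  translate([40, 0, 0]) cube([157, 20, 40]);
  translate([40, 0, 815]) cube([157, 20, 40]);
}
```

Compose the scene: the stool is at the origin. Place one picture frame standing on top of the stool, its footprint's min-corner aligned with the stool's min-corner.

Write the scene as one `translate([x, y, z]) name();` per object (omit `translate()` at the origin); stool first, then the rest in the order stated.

stool();
translate([0, 0, 409]) picture_frame();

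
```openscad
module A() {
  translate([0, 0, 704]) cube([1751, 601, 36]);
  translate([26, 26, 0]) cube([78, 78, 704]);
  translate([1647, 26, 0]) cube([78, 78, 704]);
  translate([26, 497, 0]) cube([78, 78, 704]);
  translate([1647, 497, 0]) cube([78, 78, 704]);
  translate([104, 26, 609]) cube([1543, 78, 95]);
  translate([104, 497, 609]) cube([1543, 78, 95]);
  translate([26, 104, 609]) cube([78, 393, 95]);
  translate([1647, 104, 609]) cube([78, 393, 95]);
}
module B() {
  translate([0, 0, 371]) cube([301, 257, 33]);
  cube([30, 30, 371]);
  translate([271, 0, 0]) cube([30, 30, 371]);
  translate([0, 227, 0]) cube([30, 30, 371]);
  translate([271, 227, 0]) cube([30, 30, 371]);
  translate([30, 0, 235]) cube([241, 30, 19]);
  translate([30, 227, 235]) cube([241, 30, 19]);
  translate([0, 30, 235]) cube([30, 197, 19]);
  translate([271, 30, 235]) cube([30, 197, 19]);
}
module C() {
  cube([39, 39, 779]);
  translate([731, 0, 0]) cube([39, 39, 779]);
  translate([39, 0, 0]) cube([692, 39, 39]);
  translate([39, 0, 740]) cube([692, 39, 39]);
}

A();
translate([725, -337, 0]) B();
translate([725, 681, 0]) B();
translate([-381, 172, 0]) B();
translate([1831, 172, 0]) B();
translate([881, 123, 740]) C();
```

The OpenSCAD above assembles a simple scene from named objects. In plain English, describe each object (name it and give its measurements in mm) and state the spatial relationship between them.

A is a table: top 1751 mm (x) × 601 mm (y), 36 mm thick, upper face at z = 740 mm, on four 78×78 mm square legs, each inset 26 mm from the nearest pair of top edges, running from z = 0 to the bottom of the top. Four apron rails, 78 mm thick and 95 mm tall, run between adjacent legs with their top edges flush with the underside of the top and their outer faces flush with the legs' outer faces.

B is a four-legged stool. The seat is 301×257 mm, 33 mm thick, top at z = 404 mm. It stands on four square legs, each 30×30 mm in cross-section, from z = 0 to the seat underside, each flush with a corner of the seat. Four stretchers, 30 mm wide and 19 mm tall, connect adjacent legs with their undersides at z = 235 mm, each running between the inner faces of the legs it joins and aligned with the legs' outer faces on the other axis.

C is a picture frame with a 692×701 mm rectangular opening (x by z) and a uniform 39 mm border on every side. Frame depth is 39 mm along y. It is built from two vertical stiles running the full outside height and two horizontal rails spanning the gap between the stiles.

Four stools sit around the table at the −y, +y, −x, +x sides. The picture frame is on top of the table.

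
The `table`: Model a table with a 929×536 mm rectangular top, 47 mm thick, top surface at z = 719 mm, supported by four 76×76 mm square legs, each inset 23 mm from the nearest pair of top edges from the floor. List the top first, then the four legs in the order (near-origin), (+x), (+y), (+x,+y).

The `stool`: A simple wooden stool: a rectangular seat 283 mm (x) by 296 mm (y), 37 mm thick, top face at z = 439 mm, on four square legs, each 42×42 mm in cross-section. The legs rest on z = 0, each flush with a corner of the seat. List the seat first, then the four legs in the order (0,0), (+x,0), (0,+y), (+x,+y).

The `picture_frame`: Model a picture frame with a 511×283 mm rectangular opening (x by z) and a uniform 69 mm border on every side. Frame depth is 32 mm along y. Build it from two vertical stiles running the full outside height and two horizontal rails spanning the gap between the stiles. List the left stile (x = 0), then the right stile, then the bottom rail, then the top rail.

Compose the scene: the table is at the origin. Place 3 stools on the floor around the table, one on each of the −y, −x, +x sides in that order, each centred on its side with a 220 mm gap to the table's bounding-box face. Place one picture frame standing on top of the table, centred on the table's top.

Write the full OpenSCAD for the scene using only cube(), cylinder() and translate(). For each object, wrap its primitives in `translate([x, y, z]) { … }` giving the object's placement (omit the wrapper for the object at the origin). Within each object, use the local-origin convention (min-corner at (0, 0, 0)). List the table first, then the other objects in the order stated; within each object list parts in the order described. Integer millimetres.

translate([0, 0, 672]) cube([929, 536, 47]);
translate([23, 23, 0]) cube([76, 76, 672]);
translate([830, 23, 0]) cube([76, 76, 672]);
translate([23, 437, 0]) cube([76, 76, 672]);
translate([830, 437, 0]) cube([76, 76, 672]);
translate([323, -516, 0]) {
  translate([0, 0, 402]) cube([283, 296, 37]);
  cube([42, 42, 402]);
  translate([241, 0, 0]) cube([42, 42, 402]);
  translate([0, 254, 0]) cube([42, 42, 402]);
  translate([241, 254, 0]) cube([42, 42, 402]);
}
translate([-503, 120, 0]) {
  translate([0, 0, 402]) cube([283, 296, 37]);
  cube([42, 42, 402]);
  translate([241, 0, 0]) cube([42, 42, 402]);
  translate([0, 254, 0]) cube([42, 42, 402]);
  translate([241, 254, 0]) cube([42, 42, 402]);
}
translate([1149, 120, 0]) {
  translate([0, 0, 402]) cube([283, 296, 37]);
  cube([42, 42, 402]);
  translate([241, 0, 0]) cube([42, 42, 402]);
  translate([0, 254, 0]) cube([42, 42, 402]);
  translate([241, 254, 0]) cube([42, 42, 402]);
}
translate([140, 252, 719]) {
  cube([69, 32, 421]);
  translate([580, 0, 0]) cube([69, 32, 421]);
  translate([69, 0, 0]) cube([511, 32, 69]);
  translate([69, 0, 352]) cube([511, 32, 69]);
}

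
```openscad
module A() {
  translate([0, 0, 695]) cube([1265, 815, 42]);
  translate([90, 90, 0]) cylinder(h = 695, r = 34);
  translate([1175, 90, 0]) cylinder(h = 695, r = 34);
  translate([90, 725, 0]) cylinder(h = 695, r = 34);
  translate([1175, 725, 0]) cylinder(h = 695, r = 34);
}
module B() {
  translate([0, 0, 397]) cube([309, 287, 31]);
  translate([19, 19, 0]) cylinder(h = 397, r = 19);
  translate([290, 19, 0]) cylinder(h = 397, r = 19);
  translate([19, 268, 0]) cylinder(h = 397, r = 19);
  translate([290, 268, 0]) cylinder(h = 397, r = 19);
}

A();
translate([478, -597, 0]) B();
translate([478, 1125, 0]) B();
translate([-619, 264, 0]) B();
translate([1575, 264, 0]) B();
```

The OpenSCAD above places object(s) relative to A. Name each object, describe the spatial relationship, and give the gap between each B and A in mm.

Each stool's nearest face is 310 mm from the table's bounding box.

A is a table. B is a stool. Four stools sit around the table at the −y, +y, −x, +x sides. The gap between each stool and the table is 310 mm.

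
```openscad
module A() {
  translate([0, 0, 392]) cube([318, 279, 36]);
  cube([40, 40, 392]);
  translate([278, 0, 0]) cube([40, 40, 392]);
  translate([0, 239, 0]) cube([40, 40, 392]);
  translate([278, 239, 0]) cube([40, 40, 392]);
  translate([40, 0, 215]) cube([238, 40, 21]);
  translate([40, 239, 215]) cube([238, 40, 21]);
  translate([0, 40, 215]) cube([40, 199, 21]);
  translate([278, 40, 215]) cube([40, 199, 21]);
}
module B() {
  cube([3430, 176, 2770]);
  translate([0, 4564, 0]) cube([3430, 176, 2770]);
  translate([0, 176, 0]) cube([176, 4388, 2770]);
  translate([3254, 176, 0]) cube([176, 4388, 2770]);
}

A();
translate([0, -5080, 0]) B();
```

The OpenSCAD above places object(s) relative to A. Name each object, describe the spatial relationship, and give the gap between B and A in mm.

The house frame's nearest face is 340 mm from the stool's −y face.

A is a stool. B is a house frame. The house frame is on the floor beside the stool on its −y side. The gap between the house frame and the stool is 340 mm.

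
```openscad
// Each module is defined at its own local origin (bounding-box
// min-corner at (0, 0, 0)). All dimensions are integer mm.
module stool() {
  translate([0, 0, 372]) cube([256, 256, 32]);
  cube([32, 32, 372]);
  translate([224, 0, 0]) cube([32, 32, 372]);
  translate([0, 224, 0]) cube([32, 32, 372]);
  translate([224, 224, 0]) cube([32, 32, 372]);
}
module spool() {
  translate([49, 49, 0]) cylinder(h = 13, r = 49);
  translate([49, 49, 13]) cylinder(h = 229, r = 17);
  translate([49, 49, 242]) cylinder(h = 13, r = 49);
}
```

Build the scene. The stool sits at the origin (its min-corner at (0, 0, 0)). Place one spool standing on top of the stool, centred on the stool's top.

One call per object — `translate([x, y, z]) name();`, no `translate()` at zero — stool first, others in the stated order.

stool();
translate([79, 79, 404]) spool();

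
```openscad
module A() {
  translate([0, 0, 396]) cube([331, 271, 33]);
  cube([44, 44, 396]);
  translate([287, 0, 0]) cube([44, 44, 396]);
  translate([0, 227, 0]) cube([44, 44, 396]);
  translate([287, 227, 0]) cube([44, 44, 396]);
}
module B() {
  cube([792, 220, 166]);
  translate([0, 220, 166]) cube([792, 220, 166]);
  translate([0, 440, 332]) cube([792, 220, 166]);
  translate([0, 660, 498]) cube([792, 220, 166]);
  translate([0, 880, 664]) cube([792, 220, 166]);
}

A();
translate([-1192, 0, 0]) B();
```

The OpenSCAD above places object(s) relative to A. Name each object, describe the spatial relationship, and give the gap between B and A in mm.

The staircase's nearest face is 400 mm from the stool's −x face.

A is a stool. B is a staircase. The staircase is on the floor beside the stool on its −x side. The gap between the staircase and the stool is 400 mm.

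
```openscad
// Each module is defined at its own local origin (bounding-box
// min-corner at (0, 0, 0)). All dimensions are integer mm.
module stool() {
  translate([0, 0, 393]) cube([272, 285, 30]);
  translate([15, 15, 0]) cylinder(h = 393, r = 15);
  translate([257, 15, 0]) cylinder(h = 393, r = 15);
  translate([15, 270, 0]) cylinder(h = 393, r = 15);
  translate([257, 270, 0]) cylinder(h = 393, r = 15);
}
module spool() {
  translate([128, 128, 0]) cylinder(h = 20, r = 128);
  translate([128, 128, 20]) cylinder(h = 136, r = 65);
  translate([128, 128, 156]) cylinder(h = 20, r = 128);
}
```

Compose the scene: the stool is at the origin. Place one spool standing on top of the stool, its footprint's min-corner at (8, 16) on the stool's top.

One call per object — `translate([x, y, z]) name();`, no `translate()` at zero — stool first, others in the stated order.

stool();
translate([8, 16, 423]) spool();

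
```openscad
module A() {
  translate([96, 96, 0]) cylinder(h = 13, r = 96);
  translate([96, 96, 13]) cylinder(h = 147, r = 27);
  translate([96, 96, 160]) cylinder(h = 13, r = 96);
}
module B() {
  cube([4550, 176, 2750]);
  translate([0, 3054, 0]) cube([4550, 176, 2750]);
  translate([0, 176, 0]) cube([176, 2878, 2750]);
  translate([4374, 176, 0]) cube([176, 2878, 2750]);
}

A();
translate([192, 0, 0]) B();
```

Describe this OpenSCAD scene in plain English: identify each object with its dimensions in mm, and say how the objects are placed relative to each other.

A is a spool: two coaxial disc flanges of radius 96 mm and thickness 13 mm, joined by a core cylinder of radius 27 mm and height 147 mm. The lower flange rests on z = 0 and the three cylinders share a vertical axis.

B is the wall frame of a small rectangular building: four walls, each 2750 mm tall and 176 mm thick, enclosing a footprint 4550 mm (x) by 3230 mm (y) outside-to-outside, with no floor or roof. The front and back walls (the −y and +y sides) span the full width; the two side walls fit between them.

The house frame is against the spool's +x side, with their −y faces flush.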